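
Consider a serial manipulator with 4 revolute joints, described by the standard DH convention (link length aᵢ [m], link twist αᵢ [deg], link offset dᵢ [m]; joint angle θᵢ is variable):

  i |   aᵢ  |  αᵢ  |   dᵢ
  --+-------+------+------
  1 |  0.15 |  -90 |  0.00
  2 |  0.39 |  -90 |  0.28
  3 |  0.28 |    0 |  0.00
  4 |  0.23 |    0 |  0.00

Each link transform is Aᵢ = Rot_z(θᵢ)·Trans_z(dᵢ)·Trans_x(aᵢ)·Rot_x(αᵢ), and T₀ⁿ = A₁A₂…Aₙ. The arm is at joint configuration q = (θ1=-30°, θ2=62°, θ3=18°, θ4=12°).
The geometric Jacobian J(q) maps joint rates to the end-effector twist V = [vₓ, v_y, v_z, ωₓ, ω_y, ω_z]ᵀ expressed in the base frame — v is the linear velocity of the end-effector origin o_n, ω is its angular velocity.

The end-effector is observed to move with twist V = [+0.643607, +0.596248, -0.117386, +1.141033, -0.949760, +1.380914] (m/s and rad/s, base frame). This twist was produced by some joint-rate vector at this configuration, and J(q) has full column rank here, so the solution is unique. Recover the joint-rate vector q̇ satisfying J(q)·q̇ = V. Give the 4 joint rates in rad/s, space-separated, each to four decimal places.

0.6030 -0.2520 -0.6590 -0.9980

o_n = [0.5170, -0.2079, -0.7553]
J₁: ẑ×o_n = [0.2079, 0.5170, -0.0000], ω = ẑ
J2: z=[0.5000, 0.8660, 0.0000] o=[0.1299, -0.0750, 0.0000] → [-0.6541, 0.3777, -0.4016, 0.5000, 0.8660, 0.0000]
J3: z=[-0.7647, 0.4415, -0.4695] o=[0.4285, 0.0759, -0.3443] → [-0.3147, -0.3558, 0.1779, -0.7647, 0.4415, -0.4695]
J4: z=[-0.7647, 0.4415, -0.4695] o=[0.4935, -0.0615, -0.5795] → [-0.1463, -0.1455, 0.1015, -0.7647, 0.4415, -0.4695]
q̇ = J⁺·V = [0.6030, -0.2520, -0.6590, -0.9980]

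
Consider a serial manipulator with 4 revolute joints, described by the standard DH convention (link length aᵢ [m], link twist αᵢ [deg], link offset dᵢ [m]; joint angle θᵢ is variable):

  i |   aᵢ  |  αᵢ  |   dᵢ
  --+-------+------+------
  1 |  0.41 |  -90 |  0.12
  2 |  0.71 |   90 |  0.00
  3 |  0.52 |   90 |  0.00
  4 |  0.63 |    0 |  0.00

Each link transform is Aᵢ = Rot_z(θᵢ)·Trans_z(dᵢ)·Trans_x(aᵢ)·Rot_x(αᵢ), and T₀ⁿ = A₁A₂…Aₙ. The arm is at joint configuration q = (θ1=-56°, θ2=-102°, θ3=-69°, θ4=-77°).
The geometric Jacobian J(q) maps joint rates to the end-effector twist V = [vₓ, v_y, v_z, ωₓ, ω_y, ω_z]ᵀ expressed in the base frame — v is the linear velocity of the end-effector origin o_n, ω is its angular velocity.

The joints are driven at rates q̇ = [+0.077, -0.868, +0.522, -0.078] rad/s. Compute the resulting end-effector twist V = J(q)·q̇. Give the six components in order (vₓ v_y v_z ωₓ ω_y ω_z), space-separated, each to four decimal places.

-0.3229 0.8920 0.6512 -0.9904 -0.0339 0.0397

o_n = [-0.0572, -1.0199, 1.1741]
J₁: ẑ×o_n = [1.0199, -0.0572, 0.0000], ω = ẑ
J2: z=[0.8290, 0.5592, 0.0000] o=[0.2293, -0.3399, 0.1200] → [0.5894, -0.8739, -0.4035, 0.8290, 0.5592, 0.0000]
J3: z=[-0.5470, 0.8109, -0.2079] o=[0.1467, -0.2175, 0.8145] → [0.1248, 0.2391, 0.6043, -0.5470, 0.8109, -0.2079]
J4: z=[-0.1886, -0.3613, -0.9132] o=[-0.2774, -0.4569, 0.9968] → [-0.5782, -0.1676, 0.1857, -0.1886, -0.3613, -0.9132]
V = J·q̇ = [-0.3229, 0.8920, 0.6512, -0.9904, -0.0339, 0.0397]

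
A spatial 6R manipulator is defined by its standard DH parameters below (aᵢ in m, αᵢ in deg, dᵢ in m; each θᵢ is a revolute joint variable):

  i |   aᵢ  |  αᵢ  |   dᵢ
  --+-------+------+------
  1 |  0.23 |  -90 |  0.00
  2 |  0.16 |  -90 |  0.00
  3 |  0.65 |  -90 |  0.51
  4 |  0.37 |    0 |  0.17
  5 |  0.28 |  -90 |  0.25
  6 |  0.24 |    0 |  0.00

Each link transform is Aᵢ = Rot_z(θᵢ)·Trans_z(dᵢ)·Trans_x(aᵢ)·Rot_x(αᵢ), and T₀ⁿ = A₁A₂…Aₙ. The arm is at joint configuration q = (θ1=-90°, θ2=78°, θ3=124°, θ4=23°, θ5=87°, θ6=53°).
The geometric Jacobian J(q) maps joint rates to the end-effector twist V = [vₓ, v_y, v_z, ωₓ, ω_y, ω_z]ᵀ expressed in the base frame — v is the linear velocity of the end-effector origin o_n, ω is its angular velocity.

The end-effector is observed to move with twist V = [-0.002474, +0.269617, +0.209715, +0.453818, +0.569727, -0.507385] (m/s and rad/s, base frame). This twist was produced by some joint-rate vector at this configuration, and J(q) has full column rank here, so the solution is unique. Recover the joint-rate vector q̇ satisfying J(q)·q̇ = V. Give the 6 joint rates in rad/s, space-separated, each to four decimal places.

o_n = [-0.5732, -0.1583, 0.4980]
J₁: ẑ×o_n = [0.1583, -0.5732, 0.0000], ω = ẑ
J2: z=[1.0000, 0.0000, 0.0000] o=[0.0000, -0.2300, 0.0000] → [0.0000, -0.4980, 0.0717, 1.0000, 0.0000, 0.0000]
J3: z=[0.0000, 0.9781, -0.2079] o=[0.0000, -0.2633, -0.1565] → [0.6620, 0.1192, 0.5607, 0.0000, 0.9781, -0.2079]
J4: z=[0.5592, 0.1724, 0.8109] o=[-0.5389, 0.3112, 0.0930] → [0.4505, -0.2543, -0.2566, 0.5592, 0.1724, 0.8109]
J5: z=[0.5592, 0.1724, 0.8109] o=[-0.7262, 0.2386, 0.4472] → [0.3307, 0.0956, -0.2483, 0.5592, 0.1724, 0.8109]
J6: z=[0.7790, 0.2253, -0.5851] o=[-0.5070, 0.0132, 0.6523] → [-0.1351, 0.1589, -0.1187, 0.7790, 0.2253, -0.5851]
q̇ = J⁺·V = [0.4360, -0.1020, 0.4220, -0.8530, 0.4970, 0.9690]

0.4360 -0.1020 0.4220 -0.8530 0.4970 0.9690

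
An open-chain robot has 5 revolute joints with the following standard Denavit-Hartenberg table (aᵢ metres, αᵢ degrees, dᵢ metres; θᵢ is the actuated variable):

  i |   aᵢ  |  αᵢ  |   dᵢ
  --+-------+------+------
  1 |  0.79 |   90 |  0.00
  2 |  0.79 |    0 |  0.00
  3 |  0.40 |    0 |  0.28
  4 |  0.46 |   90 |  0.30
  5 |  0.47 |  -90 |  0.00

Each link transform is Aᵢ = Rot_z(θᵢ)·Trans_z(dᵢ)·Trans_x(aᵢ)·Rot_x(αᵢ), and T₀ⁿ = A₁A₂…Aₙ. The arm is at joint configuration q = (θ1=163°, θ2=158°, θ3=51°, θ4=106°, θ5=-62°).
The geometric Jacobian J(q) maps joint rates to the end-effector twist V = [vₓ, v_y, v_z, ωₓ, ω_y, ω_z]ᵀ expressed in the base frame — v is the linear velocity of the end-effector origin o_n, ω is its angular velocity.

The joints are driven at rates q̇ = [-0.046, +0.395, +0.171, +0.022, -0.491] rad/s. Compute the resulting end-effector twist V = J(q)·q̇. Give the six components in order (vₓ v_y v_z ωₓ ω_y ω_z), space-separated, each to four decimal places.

o_n = [-0.1325, 0.2131, -0.3793]
J₁: ẑ×o_n = [-0.2131, -0.1325, 0.0000], ω = ẑ
J2: z=[0.2924, 0.9563, 0.0000] o=[-0.7555, 0.2310, 0.0000] → [-0.3627, 0.1109, -0.6010, 0.2924, 0.9563, 0.0000]
J3: z=[0.2924, 0.9563, 0.0000] o=[-0.0550, 0.0168, 0.2959] → [-0.6457, 0.1974, 0.1314, 0.2924, 0.9563, 0.0000]
J4: z=[0.2924, 0.9563, 0.0000] o=[0.3614, 0.1823, 0.1020] → [-0.4603, 0.1407, 0.4813, 0.2924, 0.9563, 0.0000]
J5: z=[0.6762, -0.2067, -0.7071] o=[0.1381, 0.5643, -0.2233] → [-0.2161, 0.2968, -0.2934, 0.6762, -0.2067, -0.7071]
V = J·q̇ = [-0.1479, -0.0590, -0.0603, -0.1601, 0.6638, 0.3012]

-0.1479 -0.0590 -0.0603 -0.1601 0.6638 0.3012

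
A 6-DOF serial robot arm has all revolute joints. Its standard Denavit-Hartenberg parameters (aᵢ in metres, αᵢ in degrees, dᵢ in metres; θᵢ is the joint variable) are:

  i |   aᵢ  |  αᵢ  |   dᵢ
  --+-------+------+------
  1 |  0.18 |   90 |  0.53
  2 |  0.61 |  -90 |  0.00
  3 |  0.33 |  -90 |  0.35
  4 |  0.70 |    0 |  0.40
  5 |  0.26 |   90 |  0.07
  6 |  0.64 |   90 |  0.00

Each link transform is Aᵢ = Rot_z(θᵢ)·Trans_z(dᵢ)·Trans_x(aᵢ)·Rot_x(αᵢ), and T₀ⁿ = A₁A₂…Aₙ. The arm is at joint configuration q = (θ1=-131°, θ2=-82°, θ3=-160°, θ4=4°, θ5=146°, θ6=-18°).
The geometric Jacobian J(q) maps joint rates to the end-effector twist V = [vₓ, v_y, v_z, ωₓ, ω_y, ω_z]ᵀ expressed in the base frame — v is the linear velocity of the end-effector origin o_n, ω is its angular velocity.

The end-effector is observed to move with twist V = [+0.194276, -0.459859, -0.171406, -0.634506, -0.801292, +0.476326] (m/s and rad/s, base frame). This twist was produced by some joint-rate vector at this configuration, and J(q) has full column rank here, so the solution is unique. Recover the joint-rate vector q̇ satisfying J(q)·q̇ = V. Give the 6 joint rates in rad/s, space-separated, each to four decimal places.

0.8610 -0.5950 0.4310 0.6060 0.0880 -0.6080

o_n = [-0.3364, 0.1468, 0.0720]
J₁: ẑ×o_n = [-0.1468, -0.3364, 0.0000], ω = ẑ
J2: z=[-0.7547, 0.6561, 0.0000] o=[-0.1181, -0.1358, 0.5300] → [-0.3005, -0.3456, -0.0701, -0.7547, 0.6561, 0.0000]
J3: z=[-0.6497, -0.7474, 0.1392] o=[-0.1738, -0.1999, -0.0741] → [-0.1574, 0.0723, -0.3468, -0.6497, -0.7474, 0.1392]
J4: z=[-0.7404, 0.5806, -0.3387] o=[-0.4580, -0.3549, 0.2817] → [0.0482, -0.1965, -0.4421, -0.7404, 0.5806, -0.3387]
J5: z=[-0.7404, 0.5806, -0.3387] o=[-0.8428, 0.1395, 0.7893] → [-0.4139, -0.7026, -0.2995, -0.7404, 0.5806, -0.3387]
J6: z=[0.4765, 0.8088, 0.3447] o=[-0.7714, 0.2045, 0.5379] → [-0.3569, 0.3719, -0.3793, 0.4765, 0.8088, 0.3447]
q̇ = J⁺·V = [0.8610, -0.5950, 0.4310, 0.6060, 0.0880, -0.6080]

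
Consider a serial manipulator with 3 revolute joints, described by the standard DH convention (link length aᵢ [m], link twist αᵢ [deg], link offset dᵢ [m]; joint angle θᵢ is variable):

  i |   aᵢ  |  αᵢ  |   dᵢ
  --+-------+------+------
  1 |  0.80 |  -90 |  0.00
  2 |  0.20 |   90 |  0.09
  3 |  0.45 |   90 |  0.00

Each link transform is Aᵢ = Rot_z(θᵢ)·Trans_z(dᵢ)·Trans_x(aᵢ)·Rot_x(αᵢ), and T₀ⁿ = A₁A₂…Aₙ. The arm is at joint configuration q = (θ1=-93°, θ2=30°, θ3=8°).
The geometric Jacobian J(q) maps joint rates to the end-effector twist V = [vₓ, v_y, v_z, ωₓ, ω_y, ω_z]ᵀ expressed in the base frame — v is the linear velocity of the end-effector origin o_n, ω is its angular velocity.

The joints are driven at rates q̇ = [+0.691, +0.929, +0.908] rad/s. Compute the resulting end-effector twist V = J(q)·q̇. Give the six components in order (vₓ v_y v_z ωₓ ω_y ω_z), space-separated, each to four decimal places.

o_n = [0.0813, -1.3652, -0.3228]
J₁: ẑ×o_n = [1.3652, 0.0813, -0.0000], ω = ẑ
J2: z=[0.9986, -0.0523, 0.0000] o=[-0.0419, -0.7989, 0.0000] → [0.0169, 0.3224, -0.5591, 0.9986, -0.0523, 0.0000]
J3: z=[-0.0262, -0.4993, 0.8660] o=[0.0389, -0.9766, -0.1000] → [0.4478, 0.0308, 0.0313, -0.0262, -0.4993, 0.8660]
V = J·q̇ = [1.3657, 0.3837, -0.4910, 0.9040, -0.5020, 1.4774]

1.3657 0.3837 -0.4910 0.9040 -0.5020 1.4774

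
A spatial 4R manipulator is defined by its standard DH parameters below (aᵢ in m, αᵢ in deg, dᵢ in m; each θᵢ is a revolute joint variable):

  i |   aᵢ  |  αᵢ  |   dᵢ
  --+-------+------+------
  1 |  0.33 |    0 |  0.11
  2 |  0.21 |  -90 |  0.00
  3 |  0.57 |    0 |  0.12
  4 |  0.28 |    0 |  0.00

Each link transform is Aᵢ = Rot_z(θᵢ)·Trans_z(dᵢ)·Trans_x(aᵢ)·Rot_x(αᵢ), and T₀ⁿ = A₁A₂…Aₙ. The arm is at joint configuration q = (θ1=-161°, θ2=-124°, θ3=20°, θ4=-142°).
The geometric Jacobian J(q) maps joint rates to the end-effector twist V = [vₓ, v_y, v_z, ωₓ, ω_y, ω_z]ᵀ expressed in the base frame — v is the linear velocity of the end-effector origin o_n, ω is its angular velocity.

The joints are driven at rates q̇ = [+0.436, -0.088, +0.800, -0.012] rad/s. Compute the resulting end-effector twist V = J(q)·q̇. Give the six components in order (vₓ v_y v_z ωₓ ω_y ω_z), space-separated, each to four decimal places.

-0.1567 -0.0925 -0.3116 -0.7611 0.2039 0.3480

o_n = [-0.2734, 0.5005, 0.1525]
J₁: ẑ×o_n = [-0.5005, -0.2734, 0.0000], ω = ẑ
J2: z=[0.0000, 0.0000, 1.0000] o=[-0.3120, -0.1074, 0.1100] → [-0.6080, 0.0387, 0.0000, 0.0000, 0.0000, 1.0000]
J3: z=[-0.9659, 0.2588, 0.0000] o=[-0.2577, 0.0954, 0.1100] → [0.0110, 0.0411, -0.3872, -0.9659, 0.2588, 0.0000]
J4: z=[-0.9659, 0.2588, 0.0000] o=[-0.2350, 0.6438, -0.0850] → [0.0615, 0.2294, 0.1484, -0.9659, 0.2588, 0.0000]
V = J·q̇ = [-0.1567, -0.0925, -0.3116, -0.7611, 0.2039, 0.3480]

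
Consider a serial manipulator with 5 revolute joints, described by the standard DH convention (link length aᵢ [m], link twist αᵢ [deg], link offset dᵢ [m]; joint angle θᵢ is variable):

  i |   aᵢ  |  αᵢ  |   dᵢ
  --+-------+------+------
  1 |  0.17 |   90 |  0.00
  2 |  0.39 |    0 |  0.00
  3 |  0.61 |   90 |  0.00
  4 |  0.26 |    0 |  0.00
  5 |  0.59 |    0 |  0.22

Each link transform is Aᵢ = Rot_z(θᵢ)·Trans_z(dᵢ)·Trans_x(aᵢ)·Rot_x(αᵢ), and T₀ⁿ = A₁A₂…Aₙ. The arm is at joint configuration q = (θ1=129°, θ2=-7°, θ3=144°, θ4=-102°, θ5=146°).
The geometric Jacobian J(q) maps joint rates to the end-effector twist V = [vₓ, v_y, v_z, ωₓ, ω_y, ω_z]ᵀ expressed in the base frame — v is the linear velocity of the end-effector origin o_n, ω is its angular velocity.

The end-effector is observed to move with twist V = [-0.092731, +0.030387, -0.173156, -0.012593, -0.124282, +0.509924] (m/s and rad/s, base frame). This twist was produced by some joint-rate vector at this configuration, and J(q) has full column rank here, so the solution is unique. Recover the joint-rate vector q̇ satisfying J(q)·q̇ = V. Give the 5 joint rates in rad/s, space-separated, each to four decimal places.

o_n = [0.1271, 0.0902, 0.7820]
J₁: ẑ×o_n = [-0.0902, 0.1271, 0.0000], ω = ẑ
J2: z=[0.7771, 0.6293, 0.0000] o=[-0.1070, 0.1321, 0.0000] → [0.4921, -0.6077, -0.1799, 0.7771, 0.6293, 0.0000]
J3: z=[0.7771, 0.6293, 0.0000] o=[-0.3506, 0.4329, -0.0475] → [0.5220, -0.6446, -0.5669, 0.7771, 0.6293, 0.0000]
J4: z=[-0.4292, 0.5300, 0.7314] o=[-0.0698, 0.0862, 0.3685] → [0.2162, 0.3215, -0.1061, -0.4292, 0.5300, 0.7314]
J5: z=[-0.4292, 0.5300, 0.7314] o=[-0.2924, -0.0431, 0.3316] → [0.1412, 0.5000, -0.2795, -0.4292, 0.5300, 0.7314]
q̇ = J⁺·V = [0.6050, -0.7010, 0.6130, 0.0690, -0.1990]

0.6050 -0.7010 0.6130 0.0690 -0.1990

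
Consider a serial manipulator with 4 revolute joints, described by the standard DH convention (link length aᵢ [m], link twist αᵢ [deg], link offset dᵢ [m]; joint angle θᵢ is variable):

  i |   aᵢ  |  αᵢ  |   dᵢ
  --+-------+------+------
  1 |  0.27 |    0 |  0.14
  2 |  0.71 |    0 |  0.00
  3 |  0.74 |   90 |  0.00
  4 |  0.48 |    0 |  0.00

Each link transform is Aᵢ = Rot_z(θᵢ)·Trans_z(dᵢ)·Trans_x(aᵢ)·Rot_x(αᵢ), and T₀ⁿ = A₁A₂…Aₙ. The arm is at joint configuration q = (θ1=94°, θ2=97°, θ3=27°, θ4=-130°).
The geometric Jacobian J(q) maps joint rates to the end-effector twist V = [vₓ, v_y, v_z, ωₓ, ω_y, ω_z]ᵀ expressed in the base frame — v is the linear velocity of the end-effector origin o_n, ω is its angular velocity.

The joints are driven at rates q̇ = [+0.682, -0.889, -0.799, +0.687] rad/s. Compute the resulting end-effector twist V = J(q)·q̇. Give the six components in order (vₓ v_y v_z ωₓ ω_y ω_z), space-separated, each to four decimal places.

-0.6780 0.3179 -0.2120 -0.4230 0.5414 -1.0060

o_n = [-1.0558, -0.1318, -0.2277]
J₁: ẑ×o_n = [0.1318, -1.0558, 0.0000], ω = ẑ
J2: z=[0.0000, 0.0000, 1.0000] o=[-0.0188, 0.2693, 0.1400] → [0.4011, -1.0370, 0.0000, 0.0000, 0.0000, 1.0000]
J3: z=[0.0000, 0.0000, 1.0000] o=[-0.7158, 0.1339, 0.1400] → [0.2656, -0.3400, 0.0000, 0.0000, 0.0000, 1.0000]
J4: z=[-0.6157, 0.7880, 0.0000] o=[-1.2989, -0.3217, 0.1400] → [-0.2898, -0.2264, -0.3085, -0.6157, 0.7880, 0.0000]
V = J·q̇ = [-0.6780, 0.3179, -0.2120, -0.4230, 0.5414, -1.0060]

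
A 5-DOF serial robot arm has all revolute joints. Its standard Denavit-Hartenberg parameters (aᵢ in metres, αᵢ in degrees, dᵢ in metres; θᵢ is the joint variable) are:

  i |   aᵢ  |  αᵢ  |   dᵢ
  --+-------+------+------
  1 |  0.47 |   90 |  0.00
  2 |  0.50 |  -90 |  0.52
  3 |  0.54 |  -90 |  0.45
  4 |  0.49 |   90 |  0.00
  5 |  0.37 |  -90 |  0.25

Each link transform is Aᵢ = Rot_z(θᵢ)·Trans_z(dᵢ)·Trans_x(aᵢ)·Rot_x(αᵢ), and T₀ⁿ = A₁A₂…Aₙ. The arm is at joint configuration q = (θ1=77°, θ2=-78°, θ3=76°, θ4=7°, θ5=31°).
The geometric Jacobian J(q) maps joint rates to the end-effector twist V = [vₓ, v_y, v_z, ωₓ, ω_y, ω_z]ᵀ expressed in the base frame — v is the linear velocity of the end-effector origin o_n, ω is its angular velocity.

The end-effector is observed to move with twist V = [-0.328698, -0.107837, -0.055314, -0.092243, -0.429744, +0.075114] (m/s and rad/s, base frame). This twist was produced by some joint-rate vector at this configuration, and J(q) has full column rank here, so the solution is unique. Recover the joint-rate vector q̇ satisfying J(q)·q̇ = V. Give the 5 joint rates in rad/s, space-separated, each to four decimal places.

o_n = [-0.5670, 1.3534, -0.5081]
J₁: ẑ×o_n = [-1.3534, -0.5670, 0.0000], ω = ẑ
J2: z=[0.9744, -0.2250, 0.0000] o=[0.1057, 0.4580, 0.0000] → [0.1143, 0.4951, 0.7212, 0.9744, -0.2250, 0.0000]
J3: z=[0.2200, 0.9531, 0.2079] o=[0.6358, 0.4423, -0.4891] → [-0.2076, -0.2459, 1.3469, 0.2200, 0.9531, 0.2079]
J4: z=[-0.2811, -0.1421, 0.9491] o=[0.2304, 1.0155, -0.5233] → [-0.3229, -0.7526, -0.2083, -0.2811, -0.1421, 0.9491]
J5: z=[0.1046, 0.9785, 0.1775] o=[-0.2371, 1.0886, -0.6508] → [0.0926, -0.0735, 0.3506, 0.1046, 0.9785, 0.1775]
q̇ = J⁺·V = [0.1790, -0.0720, 0.1510, -0.0290, -0.6070]

0.1790 -0.0720 0.1510 -0.0290 -0.6070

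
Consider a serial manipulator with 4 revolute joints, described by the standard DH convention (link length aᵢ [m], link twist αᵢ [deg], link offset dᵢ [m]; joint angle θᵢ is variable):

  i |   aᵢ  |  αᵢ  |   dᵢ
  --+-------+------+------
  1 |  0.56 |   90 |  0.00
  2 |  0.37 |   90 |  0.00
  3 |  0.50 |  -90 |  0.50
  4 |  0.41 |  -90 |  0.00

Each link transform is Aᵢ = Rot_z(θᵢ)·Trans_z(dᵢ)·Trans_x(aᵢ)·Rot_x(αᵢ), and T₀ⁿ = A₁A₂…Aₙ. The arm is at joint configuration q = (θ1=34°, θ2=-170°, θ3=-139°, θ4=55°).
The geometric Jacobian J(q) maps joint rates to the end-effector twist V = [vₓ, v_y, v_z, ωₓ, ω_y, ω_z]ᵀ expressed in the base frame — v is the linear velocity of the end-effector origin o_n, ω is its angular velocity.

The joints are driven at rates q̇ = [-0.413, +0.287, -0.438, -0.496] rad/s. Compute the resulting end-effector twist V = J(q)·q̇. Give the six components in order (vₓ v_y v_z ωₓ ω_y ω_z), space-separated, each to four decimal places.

o_n = [0.3218, 0.7989, 0.1938]
J₁: ẑ×o_n = [-0.7989, 0.3218, 0.0000], ω = ẑ
J2: z=[0.5592, -0.8290, 0.0000] o=[0.4643, 0.3131, 0.0000] → [-0.1606, -0.1083, 0.1535, 0.5592, -0.8290, 0.0000]
J3: z=[-0.1440, -0.0971, 0.9848] o=[0.1622, 0.1094, -0.0642] → [-0.7040, 0.1944, -0.0838, -0.1440, -0.0971, 0.9848]
J4: z=[-0.9577, 0.2644, -0.1139] o=[0.2149, 0.5406, 0.4937] → [-0.0499, -0.2994, -0.2756, -0.9577, 0.2644, -0.1139]
V = J·q̇ = [0.6169, -0.1006, 0.2174, 0.6985, -0.3265, -0.7878]

0.6169 -0.1006 0.2174 0.6985 -0.3265 -0.7878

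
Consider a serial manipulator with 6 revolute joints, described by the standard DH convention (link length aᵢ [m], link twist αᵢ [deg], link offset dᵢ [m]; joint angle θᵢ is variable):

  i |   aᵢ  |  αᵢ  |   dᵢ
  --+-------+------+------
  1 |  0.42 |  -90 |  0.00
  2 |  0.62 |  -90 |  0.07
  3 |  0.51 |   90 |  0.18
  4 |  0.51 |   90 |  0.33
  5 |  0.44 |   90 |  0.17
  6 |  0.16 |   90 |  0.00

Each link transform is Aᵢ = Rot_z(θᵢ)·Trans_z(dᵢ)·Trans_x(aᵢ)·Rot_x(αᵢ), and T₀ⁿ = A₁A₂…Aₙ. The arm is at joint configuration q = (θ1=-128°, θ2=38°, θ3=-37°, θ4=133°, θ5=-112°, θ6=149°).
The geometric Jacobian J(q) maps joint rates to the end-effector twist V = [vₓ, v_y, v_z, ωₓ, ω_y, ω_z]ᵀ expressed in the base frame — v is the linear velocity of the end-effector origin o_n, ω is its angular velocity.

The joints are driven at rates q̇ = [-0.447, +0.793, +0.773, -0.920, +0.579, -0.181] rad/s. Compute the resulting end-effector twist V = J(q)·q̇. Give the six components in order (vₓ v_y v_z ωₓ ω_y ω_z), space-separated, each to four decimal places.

o_n = [-0.1787, -0.8208, -1.0781]
J₁: ẑ×o_n = [0.8208, -0.1787, 0.0000], ω = ẑ
J2: z=[0.7880, -0.6157, 0.0000] o=[-0.2586, -0.3310, 0.0000] → [0.6637, 0.8495, -0.3368, 0.7880, -0.6157, 0.0000]
J3: z=[0.3790, 0.4851, -0.7880] o=[-0.5042, -0.7591, -0.3817] → [-0.3865, 0.0074, -0.1813, 0.3790, 0.4851, -0.7880]
J4: z=[0.9213, -0.1180, 0.3705] o=[-0.3917, -1.1136, -0.7743] → [-0.0726, 0.3588, 0.2949, 0.9213, -0.1180, 0.3705]
J5: z=[0.3220, -0.3028, -0.8970] o=[0.0235, -0.6702, -0.7749] → [-0.0433, 0.2789, -0.1097, 0.3220, -0.3028, -0.8970]
J6: z=[0.1430, -0.9211, 0.3622] o=[-0.3336, -0.8295, -1.0389] → [0.0330, 0.0617, 0.1439, 0.1430, -0.9211, 0.3622]
V = J·q̇ = [-0.1035, 0.5795, -0.7681, 0.2308, -0.0133, -1.9819]

-0.1035 0.5795 -0.7681 0.2308 -0.0133 -1.9819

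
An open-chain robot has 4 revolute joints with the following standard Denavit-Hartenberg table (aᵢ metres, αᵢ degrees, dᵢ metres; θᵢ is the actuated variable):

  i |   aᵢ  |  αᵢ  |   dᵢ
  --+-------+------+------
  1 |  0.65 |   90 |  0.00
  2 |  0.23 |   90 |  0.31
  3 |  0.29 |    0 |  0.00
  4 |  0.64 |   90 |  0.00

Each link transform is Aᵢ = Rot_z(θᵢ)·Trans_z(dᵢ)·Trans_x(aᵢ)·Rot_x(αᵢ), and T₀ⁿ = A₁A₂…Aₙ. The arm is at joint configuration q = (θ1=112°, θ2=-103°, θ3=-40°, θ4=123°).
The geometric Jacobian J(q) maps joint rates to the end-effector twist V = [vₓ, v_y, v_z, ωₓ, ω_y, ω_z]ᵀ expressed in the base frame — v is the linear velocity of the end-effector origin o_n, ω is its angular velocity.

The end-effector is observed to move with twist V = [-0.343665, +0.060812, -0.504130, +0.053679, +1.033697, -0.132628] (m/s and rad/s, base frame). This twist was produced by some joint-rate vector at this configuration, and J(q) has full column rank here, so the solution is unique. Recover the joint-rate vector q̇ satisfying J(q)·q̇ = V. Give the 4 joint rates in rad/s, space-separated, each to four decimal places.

0.0840 0.4370 -0.7930 -0.1700

o_n = [0.5047, 0.7764, -0.5166]
J₁: ẑ×o_n = [-0.7764, 0.5047, 0.0000], ω = ẑ
J2: z=[0.9272, 0.3746, 0.0000] o=[-0.2435, 0.6027, 0.0000] → [-0.1935, 0.4789, -0.1193, 0.9272, 0.3746, 0.0000]
J3: z=[0.3650, -0.9034, 0.2250] o=[0.0633, 0.6708, -0.2241] → [0.2405, 0.2060, 0.4373, 0.3650, -0.9034, 0.2250]
J4: z=[0.3650, -0.9034, 0.2250] o=[-0.0908, 0.5547, -0.4406] → [0.0188, 0.1617, 0.6189, 0.3650, -0.9034, 0.2250]
q̇ = J⁺·V = [0.0840, 0.4370, -0.7930, -0.1700]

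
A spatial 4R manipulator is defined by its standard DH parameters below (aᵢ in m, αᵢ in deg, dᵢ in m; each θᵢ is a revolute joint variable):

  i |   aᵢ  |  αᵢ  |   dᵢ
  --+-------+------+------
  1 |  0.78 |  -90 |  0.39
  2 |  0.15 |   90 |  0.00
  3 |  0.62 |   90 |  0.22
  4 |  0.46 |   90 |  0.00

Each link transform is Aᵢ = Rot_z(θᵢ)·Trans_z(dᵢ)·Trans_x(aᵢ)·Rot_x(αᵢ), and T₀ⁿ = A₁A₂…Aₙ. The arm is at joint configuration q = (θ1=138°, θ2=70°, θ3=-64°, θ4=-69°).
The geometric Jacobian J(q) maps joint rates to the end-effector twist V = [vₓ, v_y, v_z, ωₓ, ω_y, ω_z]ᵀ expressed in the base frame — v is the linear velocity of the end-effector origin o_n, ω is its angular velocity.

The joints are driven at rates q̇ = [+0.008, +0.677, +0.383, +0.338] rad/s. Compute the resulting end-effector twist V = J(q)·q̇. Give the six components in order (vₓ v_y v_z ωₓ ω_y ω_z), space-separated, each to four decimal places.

o_n = [-0.0869, 1.0275, -0.1459]
J₁: ẑ×o_n = [-1.0275, -0.0869, 0.0000], ω = ẑ
J2: z=[-0.6691, -0.7431, 0.0000] o=[-0.5797, 0.5219, 0.3900] → [0.3982, -0.3586, 0.0278, -0.6691, -0.7431, 0.0000]
J3: z=[-0.6983, 0.6288, 0.3420] o=[-0.6178, 0.5563, 0.2490] → [-0.4095, -0.0942, -0.6629, -0.6983, 0.6288, 0.3420]
J4: z=[0.5218, 0.1201, 0.8446] o=[-0.4676, 1.1709, 0.0689] → [0.0953, 0.4336, -0.1205, 0.5218, 0.1201, 0.8446]
V = J·q̇ = [0.1368, -0.1330, -0.2758, -0.5441, -0.2217, 0.4245]

0.1368 -0.1330 -0.2758 -0.5441 -0.2217 0.4245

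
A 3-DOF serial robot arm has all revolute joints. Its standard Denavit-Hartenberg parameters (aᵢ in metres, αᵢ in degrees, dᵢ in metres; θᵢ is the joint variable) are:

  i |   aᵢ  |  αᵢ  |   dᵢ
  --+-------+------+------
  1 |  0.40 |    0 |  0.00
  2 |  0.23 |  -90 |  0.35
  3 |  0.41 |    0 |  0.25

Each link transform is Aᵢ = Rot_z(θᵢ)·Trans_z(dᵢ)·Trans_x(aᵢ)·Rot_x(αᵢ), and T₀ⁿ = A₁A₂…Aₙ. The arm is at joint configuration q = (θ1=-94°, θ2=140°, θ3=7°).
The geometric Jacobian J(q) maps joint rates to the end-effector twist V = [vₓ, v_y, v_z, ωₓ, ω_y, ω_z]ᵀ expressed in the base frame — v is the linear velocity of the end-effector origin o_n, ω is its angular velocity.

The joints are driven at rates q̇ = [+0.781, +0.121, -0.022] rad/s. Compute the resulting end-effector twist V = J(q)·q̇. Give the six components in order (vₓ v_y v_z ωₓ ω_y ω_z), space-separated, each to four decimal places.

o_n = [0.2347, 0.2328, 0.3000]
J₁: ẑ×o_n = [-0.2328, 0.2347, 0.0000], ω = ẑ
J2: z=[0.0000, 0.0000, 1.0000] o=[-0.0279, -0.3990, 0.0000] → [-0.6318, 0.2626, 0.0000, 0.0000, 0.0000, 1.0000]
J3: z=[-0.7193, 0.6947, 0.0000] o=[0.1319, -0.2336, 0.3500] → [-0.0347, -0.0359, -0.4069, -0.7193, 0.6947, 0.0000]
V = J·q̇ = [-0.2575, 0.2159, 0.0090, 0.0158, -0.0153, 0.9020]

-0.2575 0.2159 0.0090 0.0158 -0.0153 0.9020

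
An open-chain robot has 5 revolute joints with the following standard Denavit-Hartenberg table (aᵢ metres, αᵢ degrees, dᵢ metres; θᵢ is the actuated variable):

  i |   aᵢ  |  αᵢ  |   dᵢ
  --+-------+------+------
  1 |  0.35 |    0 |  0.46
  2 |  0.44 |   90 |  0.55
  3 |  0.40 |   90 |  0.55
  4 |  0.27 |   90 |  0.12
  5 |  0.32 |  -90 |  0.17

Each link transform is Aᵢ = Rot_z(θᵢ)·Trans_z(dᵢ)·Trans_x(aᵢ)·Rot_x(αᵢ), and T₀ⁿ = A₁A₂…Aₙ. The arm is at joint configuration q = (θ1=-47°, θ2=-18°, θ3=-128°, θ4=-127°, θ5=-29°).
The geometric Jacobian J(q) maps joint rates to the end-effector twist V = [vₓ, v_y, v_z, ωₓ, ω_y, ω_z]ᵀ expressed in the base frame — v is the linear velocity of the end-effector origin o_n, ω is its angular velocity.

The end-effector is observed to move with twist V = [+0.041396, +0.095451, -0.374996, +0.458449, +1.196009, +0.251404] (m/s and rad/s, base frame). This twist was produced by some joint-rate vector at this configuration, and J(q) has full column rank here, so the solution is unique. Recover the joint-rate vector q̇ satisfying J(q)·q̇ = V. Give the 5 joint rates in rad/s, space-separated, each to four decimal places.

o_n = [0.2605, -0.8071, 1.0409]
J₁: ẑ×o_n = [0.8071, 0.2605, -0.0000], ω = ẑ
J2: z=[0.0000, 0.0000, 1.0000] o=[0.2387, -0.2560, 0.4600] → [0.5512, 0.0218, -0.0000, 0.0000, 0.0000, 1.0000]
J3: z=[-0.9063, -0.4226, 0.0000] o=[0.4247, -0.6547, 1.0100] → [-0.0131, 0.0280, 0.0688, -0.9063, -0.4226, 0.0000]
J4: z=[-0.3330, 0.7142, 0.6157] o=[-0.1779, -0.6640, 0.6948] → [0.3353, 0.3852, -0.2654, -0.3330, 0.7142, 0.6157]
J5: z=[-0.3376, -0.7000, 0.6293] o=[0.0198, -0.5778, 0.8967] → [0.0434, 0.2002, 0.2459, -0.3376, -0.7000, 0.6293]
q̇ = J⁺·V = [-0.7630, 0.6270, -0.7380, 0.9400, -0.3040]

-0.7630 0.6270 -0.7380 0.9400 -0.3040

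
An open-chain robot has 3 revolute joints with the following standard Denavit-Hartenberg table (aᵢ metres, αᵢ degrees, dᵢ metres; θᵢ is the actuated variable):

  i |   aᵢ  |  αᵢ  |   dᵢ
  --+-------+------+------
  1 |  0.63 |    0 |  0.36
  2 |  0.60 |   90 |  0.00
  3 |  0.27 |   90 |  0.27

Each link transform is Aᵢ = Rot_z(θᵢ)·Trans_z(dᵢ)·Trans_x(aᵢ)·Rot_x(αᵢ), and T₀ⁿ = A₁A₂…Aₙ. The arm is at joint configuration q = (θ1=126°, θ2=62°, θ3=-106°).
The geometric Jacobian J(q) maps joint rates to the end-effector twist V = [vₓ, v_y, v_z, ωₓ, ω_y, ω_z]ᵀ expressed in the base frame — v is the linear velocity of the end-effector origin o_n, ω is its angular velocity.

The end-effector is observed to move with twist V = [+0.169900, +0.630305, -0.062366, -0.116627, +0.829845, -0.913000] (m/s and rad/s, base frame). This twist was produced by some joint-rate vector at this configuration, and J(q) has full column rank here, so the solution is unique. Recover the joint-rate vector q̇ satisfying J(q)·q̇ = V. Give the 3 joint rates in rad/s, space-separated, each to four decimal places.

-0.4080 -0.5050 0.8380

o_n = [-0.9283, 0.7039, 0.1005]
J₁: ẑ×o_n = [-0.7039, -0.9283, 0.0000], ω = ẑ
J2: z=[0.0000, 0.0000, 1.0000] o=[-0.3703, 0.5097, 0.3600] → [-0.1942, -0.5580, 0.0000, 0.0000, 0.0000, 1.0000]
J3: z=[-0.1392, 0.9903, 0.0000] o=[-0.9645, 0.4262, 0.3600] → [-0.2570, -0.0361, -0.0744, -0.1392, 0.9903, 0.0000]
q̇ = J⁺·V = [-0.4080, -0.5050, 0.8380]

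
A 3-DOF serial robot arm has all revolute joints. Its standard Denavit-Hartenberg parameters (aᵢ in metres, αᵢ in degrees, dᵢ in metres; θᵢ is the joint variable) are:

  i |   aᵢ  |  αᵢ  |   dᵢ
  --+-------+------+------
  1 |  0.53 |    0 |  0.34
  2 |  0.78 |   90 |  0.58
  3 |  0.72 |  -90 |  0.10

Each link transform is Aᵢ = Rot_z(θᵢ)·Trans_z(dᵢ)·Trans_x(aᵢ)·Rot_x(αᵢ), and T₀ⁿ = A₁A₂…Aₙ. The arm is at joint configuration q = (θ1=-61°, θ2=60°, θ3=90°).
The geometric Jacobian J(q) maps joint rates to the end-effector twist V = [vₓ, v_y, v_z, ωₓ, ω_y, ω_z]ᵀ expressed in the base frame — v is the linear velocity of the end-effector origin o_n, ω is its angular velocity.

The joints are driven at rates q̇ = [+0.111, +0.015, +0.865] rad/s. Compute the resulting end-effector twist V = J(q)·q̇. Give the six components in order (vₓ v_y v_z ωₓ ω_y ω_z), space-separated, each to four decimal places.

-0.5569 0.1374 -0.0000 -0.0151 -0.8649 0.1260

o_n = [1.0351, -0.5771, 1.6400]
J₁: ẑ×o_n = [0.5771, 1.0351, -0.0000], ω = ẑ
J2: z=[0.0000, 0.0000, 1.0000] o=[0.2569, -0.4635, 0.3400] → [0.1136, 0.7781, -0.0000, 0.0000, 0.0000, 1.0000]
J3: z=[-0.0175, -0.9998, 0.0000] o=[1.0368, -0.4772, 0.9200] → [-0.7199, 0.0126, -0.0000, -0.0175, -0.9998, 0.0000]
V = J·q̇ = [-0.5569, 0.1374, -0.0000, -0.0151, -0.8649, 0.1260]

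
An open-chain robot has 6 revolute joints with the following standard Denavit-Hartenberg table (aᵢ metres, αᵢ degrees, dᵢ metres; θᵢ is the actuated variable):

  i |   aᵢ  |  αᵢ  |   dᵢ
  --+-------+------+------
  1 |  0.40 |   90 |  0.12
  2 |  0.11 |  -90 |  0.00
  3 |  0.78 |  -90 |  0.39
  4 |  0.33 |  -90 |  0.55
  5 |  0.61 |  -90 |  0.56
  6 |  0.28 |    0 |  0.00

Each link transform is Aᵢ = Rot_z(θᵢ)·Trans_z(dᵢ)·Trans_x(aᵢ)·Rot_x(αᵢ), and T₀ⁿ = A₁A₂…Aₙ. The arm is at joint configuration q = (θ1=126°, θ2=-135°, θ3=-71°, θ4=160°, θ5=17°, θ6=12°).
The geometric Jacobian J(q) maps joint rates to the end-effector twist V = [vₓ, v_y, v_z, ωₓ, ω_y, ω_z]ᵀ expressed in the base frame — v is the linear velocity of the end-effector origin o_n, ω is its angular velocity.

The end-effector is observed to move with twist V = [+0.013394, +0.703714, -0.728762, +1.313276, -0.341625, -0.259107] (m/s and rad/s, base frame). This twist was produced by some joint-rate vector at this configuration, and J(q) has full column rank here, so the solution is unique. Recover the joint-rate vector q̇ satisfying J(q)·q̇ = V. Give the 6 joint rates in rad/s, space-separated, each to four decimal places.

o_n = [-0.7891, 0.1268, -0.3635]
J₁: ẑ×o_n = [-0.1268, -0.7891, 0.0000], ω = ẑ
J2: z=[0.8090, 0.5878, 0.0000] o=[-0.2351, 0.3236, 0.1200] → [-0.2842, 0.3912, 0.1664, 0.8090, 0.5878, 0.0000]
J3: z=[-0.4156, 0.5721, -0.7071] o=[-0.1894, 0.2607, 0.0422] → [-0.3268, 0.2555, 0.3987, -0.4156, 0.5721, -0.7071]
J4: z=[0.1296, -0.7323, -0.6686] o=[0.3507, 0.7720, -0.4131] → [-0.4677, 0.7557, -0.9183, 0.1296, -0.7323, -0.6686]
J5: z=[-0.6985, 0.4112, -0.5857] o=[0.1897, 0.1901, -0.6296] → [0.0723, 0.7592, 0.4467, -0.6985, 0.4112, -0.5857]
J6: z=[0.0818, 0.8590, 0.5054] o=[-0.6351, 0.2343, -0.5711] → [0.2327, -0.0949, 0.1235, 0.0818, 0.8590, 0.5054]
q̇ = J⁺·V = [-0.9620, 0.7060, -0.7770, 0.3610, -0.5110, 0.1890]

-0.9620 0.7060 -0.7770 0.3610 -0.5110 0.1890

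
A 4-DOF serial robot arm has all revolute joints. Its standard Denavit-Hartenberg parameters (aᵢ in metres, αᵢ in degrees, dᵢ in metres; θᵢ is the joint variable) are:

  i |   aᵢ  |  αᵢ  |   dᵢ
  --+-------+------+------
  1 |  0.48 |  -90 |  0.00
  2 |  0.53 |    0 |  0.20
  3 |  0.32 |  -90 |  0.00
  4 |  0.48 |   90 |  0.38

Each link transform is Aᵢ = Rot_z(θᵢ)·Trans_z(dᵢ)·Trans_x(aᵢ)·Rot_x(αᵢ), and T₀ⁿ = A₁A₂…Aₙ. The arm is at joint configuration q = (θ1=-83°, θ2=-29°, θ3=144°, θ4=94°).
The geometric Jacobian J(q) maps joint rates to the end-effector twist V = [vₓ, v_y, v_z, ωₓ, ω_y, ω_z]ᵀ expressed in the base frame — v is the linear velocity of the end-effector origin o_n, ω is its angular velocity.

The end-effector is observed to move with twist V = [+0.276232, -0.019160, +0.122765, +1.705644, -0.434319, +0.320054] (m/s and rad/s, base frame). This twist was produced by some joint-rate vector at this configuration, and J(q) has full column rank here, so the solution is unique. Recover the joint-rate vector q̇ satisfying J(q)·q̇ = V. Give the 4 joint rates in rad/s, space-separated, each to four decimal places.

0.6180 0.7220 0.9180 -0.7050

o_n = [-0.2185, -0.5085, 0.1579]
J₁: ẑ×o_n = [0.5085, -0.2185, 0.0000], ω = ẑ
J2: z=[0.9925, 0.1219, 0.0000] o=[0.0585, -0.4764, 0.0000] → [0.0192, -0.1567, 0.0019, 0.9925, 0.1219, 0.0000]
J3: z=[0.9925, 0.1219, 0.0000] o=[0.3135, -0.9121, 0.2569] → [-0.0121, 0.0983, 0.4655, 0.9925, 0.1219, 0.0000]
J4: z=[-0.1105, 0.8996, 0.4226] o=[0.2970, -0.7779, -0.0331] → [0.0579, -0.1968, 0.4340, -0.1105, 0.8996, 0.4226]
q̇ = J⁺·V = [0.6180, 0.7220, 0.9180, -0.7050]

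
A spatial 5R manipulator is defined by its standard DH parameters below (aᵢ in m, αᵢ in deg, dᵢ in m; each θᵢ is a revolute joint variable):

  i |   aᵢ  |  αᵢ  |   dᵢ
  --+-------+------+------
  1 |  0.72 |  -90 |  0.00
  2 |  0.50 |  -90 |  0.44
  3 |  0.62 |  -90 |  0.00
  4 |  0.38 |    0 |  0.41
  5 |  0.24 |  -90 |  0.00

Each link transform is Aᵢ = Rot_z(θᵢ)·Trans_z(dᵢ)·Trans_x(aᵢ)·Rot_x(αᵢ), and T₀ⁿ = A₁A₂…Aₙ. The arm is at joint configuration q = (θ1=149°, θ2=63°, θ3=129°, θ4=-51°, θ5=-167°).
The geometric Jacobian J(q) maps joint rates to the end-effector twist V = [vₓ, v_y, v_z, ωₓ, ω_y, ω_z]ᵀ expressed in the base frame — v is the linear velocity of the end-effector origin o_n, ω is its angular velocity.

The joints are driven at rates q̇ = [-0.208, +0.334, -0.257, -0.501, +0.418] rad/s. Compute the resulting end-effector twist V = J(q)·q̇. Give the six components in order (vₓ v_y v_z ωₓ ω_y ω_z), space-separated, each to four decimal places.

0.0413 0.1904 -0.1032 -0.3665 -0.1085 -0.1488

o_n = [-0.5023, 0.0949, 0.1471]
J₁: ẑ×o_n = [-0.0949, -0.5023, 0.0000], ω = ẑ
J2: z=[-0.5150, -0.8572, 0.0000] o=[-0.6172, 0.3708, 0.0000] → [-0.1261, 0.0758, 0.2406, -0.5150, -0.8572, 0.0000]
J3: z=[0.7637, -0.4589, -0.4540] o=[-1.0384, 0.1106, -0.4455] → [-0.2791, -0.6960, 0.2341, 0.7637, -0.4589, -0.4540]
J4: z=[-0.0217, -0.7211, 0.6924] o=[-0.6384, 0.4324, -0.0979] → [0.0570, 0.0995, 0.1054, -0.0217, -0.7211, 0.6924]
J5: z=[-0.0217, -0.7211, 0.6924] o=[-0.2674, 0.1253, 0.1861] → [0.0491, -0.1635, -0.1687, -0.0217, -0.7211, 0.6924]
V = J·q̇ = [0.0413, 0.1904, -0.1032, -0.3665, -0.1085, -0.1488]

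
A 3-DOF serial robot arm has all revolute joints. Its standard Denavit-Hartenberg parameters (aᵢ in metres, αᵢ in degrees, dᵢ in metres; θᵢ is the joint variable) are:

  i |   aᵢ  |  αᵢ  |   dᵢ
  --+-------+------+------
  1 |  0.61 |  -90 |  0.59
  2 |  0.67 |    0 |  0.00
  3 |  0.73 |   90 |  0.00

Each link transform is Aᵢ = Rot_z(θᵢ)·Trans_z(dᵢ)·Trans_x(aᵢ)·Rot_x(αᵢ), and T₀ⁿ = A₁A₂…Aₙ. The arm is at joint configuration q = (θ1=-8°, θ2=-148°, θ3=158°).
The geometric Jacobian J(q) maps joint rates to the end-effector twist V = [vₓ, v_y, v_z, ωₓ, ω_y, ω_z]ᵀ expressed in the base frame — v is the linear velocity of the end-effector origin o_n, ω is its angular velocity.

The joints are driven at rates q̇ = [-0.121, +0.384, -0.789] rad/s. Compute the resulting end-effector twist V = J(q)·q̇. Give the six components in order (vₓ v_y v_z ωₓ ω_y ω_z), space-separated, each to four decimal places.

0.1730 -0.1173 0.5093 -0.0564 -0.4011 -0.1210

o_n = [0.7533, -0.1059, 0.8183]
J₁: ẑ×o_n = [0.1059, 0.7533, -0.0000], ω = ẑ
J2: z=[0.1392, 0.9903, 0.0000] o=[0.6041, -0.0849, 0.5900] → [0.2261, -0.0318, -0.1507, 0.1392, 0.9903, 0.0000]
J3: z=[0.1392, 0.9903, 0.0000] o=[0.0414, -0.0058, 0.9450] → [-0.1255, 0.0176, -0.7189, 0.1392, 0.9903, 0.0000]
V = J·q̇ = [0.1730, -0.1173, 0.5093, -0.0564, -0.4011, -0.1210]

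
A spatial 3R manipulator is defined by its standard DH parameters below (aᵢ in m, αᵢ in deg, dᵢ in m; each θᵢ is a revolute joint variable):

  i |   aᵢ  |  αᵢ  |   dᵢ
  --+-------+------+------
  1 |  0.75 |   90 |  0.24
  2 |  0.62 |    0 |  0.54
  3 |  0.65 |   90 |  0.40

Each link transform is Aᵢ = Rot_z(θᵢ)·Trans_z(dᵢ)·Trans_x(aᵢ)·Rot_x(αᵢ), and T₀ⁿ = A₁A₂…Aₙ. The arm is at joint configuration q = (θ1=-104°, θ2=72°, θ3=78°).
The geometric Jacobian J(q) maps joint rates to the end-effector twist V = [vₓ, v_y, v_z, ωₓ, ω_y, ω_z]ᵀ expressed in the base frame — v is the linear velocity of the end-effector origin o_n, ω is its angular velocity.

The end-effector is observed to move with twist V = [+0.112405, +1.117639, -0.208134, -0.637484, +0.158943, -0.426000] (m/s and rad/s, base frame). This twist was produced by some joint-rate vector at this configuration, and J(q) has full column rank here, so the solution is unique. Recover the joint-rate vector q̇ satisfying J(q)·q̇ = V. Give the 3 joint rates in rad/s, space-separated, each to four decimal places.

-0.4260 0.8440 -0.1870

o_n = [-1.0037, -0.1400, 1.1547]
J₁: ẑ×o_n = [0.1400, -1.0037, 0.0000], ω = ẑ
J2: z=[-0.9703, 0.2419, 0.0000] o=[-0.1814, -0.7277, 0.2400] → [0.2213, 0.8875, -0.3713, -0.9703, 0.2419, 0.0000]
J3: z=[-0.9703, 0.2419, 0.0000] o=[-0.7518, -0.7830, 0.8297] → [0.0786, 0.3153, -0.5629, -0.9703, 0.2419, 0.0000]
q̇ = J⁺·V = [-0.4260, 0.8440, -0.1870]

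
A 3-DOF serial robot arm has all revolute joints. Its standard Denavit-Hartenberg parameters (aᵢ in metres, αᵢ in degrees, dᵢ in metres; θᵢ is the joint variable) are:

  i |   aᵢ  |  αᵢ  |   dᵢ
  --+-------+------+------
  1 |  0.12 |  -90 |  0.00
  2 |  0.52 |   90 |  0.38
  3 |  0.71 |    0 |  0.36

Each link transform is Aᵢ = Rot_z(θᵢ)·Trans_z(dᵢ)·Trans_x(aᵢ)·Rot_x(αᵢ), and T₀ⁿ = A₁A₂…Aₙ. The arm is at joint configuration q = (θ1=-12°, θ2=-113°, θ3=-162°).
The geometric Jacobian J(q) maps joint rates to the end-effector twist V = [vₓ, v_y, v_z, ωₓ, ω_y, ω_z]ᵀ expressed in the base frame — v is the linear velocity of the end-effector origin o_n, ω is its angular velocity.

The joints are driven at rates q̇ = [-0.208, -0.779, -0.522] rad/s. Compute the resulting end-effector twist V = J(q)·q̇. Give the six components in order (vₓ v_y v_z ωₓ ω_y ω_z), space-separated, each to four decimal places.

o_n = [-0.1140, 0.1884, -0.2836]
J₁: ẑ×o_n = [-0.1884, -0.1140, 0.0000], ω = ẑ
J2: z=[0.2079, 0.9781, 0.0000] o=[0.1174, -0.0249, 0.0000] → [-0.2774, 0.0590, 0.2707, 0.2079, 0.9781, 0.0000]
J3: z=[-0.9004, 0.1914, -0.3907] o=[-0.0024, 0.3890, 0.4787] → [-0.2242, -0.6427, 0.2020, -0.9004, 0.1914, -0.3907]
V = J·q̇ = [0.3723, 0.3133, -0.3163, 0.3080, -0.8619, -0.0040]

0.3723 0.3133 -0.3163 0.3080 -0.8619 -0.0040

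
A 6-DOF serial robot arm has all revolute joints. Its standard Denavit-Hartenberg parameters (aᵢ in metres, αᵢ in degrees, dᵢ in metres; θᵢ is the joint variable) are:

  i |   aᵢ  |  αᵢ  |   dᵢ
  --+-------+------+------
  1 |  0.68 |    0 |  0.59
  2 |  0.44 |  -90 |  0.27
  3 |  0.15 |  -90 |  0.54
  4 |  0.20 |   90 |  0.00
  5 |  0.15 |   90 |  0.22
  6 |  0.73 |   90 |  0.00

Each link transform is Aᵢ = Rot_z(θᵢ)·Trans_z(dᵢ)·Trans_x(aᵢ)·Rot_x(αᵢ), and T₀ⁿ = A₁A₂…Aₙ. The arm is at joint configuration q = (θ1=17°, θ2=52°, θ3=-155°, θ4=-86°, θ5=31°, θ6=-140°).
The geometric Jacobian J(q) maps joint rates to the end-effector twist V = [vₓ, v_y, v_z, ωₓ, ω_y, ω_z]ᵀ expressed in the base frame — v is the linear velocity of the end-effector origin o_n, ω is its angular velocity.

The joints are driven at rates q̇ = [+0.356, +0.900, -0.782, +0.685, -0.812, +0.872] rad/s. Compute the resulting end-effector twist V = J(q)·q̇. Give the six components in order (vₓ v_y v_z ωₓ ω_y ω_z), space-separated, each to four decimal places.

o_n = [0.3025, 0.3314, 0.8330]
J₁: ẑ×o_n = [-0.3314, 0.3025, 0.0000], ω = ẑ
J2: z=[0.0000, 0.0000, 1.0000] o=[0.6503, 0.1988, 0.5900] → [-0.1326, -0.3478, 0.0000, 0.0000, 0.0000, 1.0000]
J3: z=[-0.9336, 0.3584, 0.0000] o=[0.8080, 0.6096, 0.8600] → [-0.0097, -0.0252, 0.4408, -0.9336, 0.3584, 0.0000]
J4: z=[0.1515, 0.3945, 0.9063] o=[0.2551, 0.6762, 0.9234] → [0.2768, 0.0566, -0.0709, 0.1515, 0.3945, 0.9063]
J5: z=[0.2589, 0.8690, -0.4216] o=[0.0643, 0.7359, 0.9293] → [-0.2542, -0.0755, -0.3117, 0.2589, 0.8690, -0.4216]
J6: z=[-0.6211, -0.1845, -0.7617] o=[0.0103, 0.9959, 0.9103] → [-0.4919, -0.2706, 0.4666, -0.6211, -0.1845, -0.7617]
V = J·q̇ = [-0.2627, -0.3215, 0.2667, 0.0820, -0.8765, 1.5550]

-0.2627 -0.3215 0.2667 0.0820 -0.8765 1.5550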